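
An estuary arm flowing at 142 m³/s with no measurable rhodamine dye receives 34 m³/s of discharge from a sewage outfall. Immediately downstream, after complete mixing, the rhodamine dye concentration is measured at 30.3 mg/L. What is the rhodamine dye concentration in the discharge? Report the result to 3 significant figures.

Mass balance: 142.0·0 + 34.00·Cₑ = 176.0·30.30
→ Cₑ = (176.0·30.30 − 142.0·0) / 34.00 = 156.8 mg/L.

157 mg/L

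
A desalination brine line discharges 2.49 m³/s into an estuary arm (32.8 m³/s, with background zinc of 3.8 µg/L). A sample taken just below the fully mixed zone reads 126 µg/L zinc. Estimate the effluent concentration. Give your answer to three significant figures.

1740 µg/L

Mass balance: 32.80·3.800 + 2.490·Cₑ = 35.29·126.0
→ Cₑ = (35.29·126.0 − 32.80·3.800) / 2.490 = 1736 µg/L.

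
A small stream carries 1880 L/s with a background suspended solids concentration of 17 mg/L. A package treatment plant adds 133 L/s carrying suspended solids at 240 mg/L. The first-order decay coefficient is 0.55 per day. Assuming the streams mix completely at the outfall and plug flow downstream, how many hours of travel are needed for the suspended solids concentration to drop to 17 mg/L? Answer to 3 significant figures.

27.2 h

After mixing, C = (1880·17.00 + 133.0·240.0) / 2013 = 63880/2013 = 31.73 mg/L.
31.73·exp(−k·t) = 17 → t = ln(31.73/17)/k = 98050 s = 27.24 h.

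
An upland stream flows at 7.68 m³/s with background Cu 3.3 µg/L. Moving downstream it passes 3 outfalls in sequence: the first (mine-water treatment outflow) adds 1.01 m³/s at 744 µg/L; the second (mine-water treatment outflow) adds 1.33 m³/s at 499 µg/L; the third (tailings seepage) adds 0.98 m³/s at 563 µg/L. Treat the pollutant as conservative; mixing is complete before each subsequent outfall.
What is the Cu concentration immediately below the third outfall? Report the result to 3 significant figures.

Outfall 1: combined Q = 8.690 m³/s; C = (7.680·3.300 + 1.010·744.0)/8.690 = 89.39 µg/L.
Outfall 2: combined Q = 10.02 m³/s; C = (8.690·89.39 + 1.330·499.0)/10.02 = 143.8 µg/L.
Outfall 3: combined Q = 11.00 m³/s; C = (10.02·143.8 + 0.9800·563.0)/11.00 = 181.1 µg/L.

181 µg/L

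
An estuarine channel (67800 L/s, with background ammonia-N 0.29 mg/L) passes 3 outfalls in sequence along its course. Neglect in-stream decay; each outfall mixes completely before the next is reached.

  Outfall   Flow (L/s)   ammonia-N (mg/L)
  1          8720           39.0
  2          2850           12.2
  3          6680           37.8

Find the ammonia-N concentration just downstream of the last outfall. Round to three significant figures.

Below outfall 1: Q → 76520 L/s, C = (67800·0.2900 + 8720·39.00)/76520 = 4.701 mg/L.
Below outfall 2: Q → 79370 L/s, C = (76520·4.701 + 2850·12.20)/79370 = 4.971 mg/L.
Below outfall 3: Q → 86050 L/s, C = (79370·4.971 + 6680·37.80)/86050 = 7.519 mg/L.

7.52 mg/L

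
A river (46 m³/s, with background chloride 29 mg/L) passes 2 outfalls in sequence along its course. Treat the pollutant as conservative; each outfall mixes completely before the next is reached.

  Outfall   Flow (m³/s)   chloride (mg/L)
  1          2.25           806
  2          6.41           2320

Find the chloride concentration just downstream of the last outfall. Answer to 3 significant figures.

Below outfall 1: Q → 48.25 m³/s, C = (46.00·29.00 + 2.250·806.0)/48.25 = 65.23 mg/L.
Below outfall 2: Q → 54.66 m³/s, C = (48.25·65.23 + 6.410·2320)/54.66 = 329.7 mg/L.

330 mg/L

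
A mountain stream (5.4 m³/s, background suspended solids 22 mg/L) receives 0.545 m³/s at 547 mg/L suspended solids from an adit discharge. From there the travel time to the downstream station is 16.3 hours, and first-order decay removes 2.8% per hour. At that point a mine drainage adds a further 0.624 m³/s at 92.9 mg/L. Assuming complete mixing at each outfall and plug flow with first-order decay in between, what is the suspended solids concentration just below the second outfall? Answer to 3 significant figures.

Mass balance: C = (5.400·22.00 + 0.5450·547.0) / 5.945 = 416.9/5.945 = 70.13 mg/L; combined flow 5.945 m³/s.
2.8%/h lost → k = −ln(1 − 0.028) = 0.02840 h⁻¹.
First-order decay: C = 70.13·exp(−k·t) = 70.13·0.6294 = 44.14 mg/L.
At the second outfall, C = (5.945·44.14 + 0.6240·92.90) / (5.945 + 0.6240) = 48.77 mg/L.

48.8 mg/L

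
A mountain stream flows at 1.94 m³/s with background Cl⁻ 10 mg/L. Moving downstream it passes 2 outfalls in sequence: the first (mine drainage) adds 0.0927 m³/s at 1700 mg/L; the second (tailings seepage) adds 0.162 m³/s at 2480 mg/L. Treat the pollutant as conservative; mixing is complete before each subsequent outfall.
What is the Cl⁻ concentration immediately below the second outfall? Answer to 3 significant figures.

Below outfall 1: Q → 2.033 m³/s, C = (1.940·10.00 + 0.09270·1700)/2.033 = 87.07 mg/L.
Below outfall 2: Q → 2.195 m³/s, C = (2.033·87.07 + 0.1620·2480)/2.195 = 263.7 mg/L.

264 mg/L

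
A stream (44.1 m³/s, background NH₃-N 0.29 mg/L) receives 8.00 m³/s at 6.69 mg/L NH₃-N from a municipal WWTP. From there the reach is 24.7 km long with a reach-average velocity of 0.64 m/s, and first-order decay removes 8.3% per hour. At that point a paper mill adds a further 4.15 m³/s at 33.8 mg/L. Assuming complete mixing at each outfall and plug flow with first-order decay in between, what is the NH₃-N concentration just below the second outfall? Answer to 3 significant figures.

Mass balance: C = (44.10·0.2900 + 8.000·6.690) / 52.10 = 66.31/52.10 = 1.273 mg/L; combined flow 52.10 m³/s.
Travel time t = 24.7·1000 / 0.64 = 38590 s = 10.72 h.
8.3%/h lost → k = −ln(1 − 0.083) = 0.08665 h⁻¹.
First-order decay: C = 1.273·exp(−k·t) = 1.273·0.3950 = 0.5027 mg/L.
At the second outfall, C = (52.10·0.5027 + 4.150·33.80) / (52.10 + 4.150) = 2.959 mg/L.

2.96 mg/L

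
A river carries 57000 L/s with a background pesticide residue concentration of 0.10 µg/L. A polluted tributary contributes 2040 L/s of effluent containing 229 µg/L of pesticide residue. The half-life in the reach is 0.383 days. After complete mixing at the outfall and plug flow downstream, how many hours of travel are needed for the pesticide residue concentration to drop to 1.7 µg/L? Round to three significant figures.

Mixed concentration C = ΣQC/ΣQ = (57000·0.1000 + 2040·229.0) / 59040 = 472900/59040 = 8.009 µg/L.
Half-life 0.383 d → k = ln 2 / 0.383 = 1.810 d⁻¹.
8.009·exp(−k·t) = 1.7 → t = ln(8.009/1.7)/k = 74000 s = 20.55 h.

20.6 h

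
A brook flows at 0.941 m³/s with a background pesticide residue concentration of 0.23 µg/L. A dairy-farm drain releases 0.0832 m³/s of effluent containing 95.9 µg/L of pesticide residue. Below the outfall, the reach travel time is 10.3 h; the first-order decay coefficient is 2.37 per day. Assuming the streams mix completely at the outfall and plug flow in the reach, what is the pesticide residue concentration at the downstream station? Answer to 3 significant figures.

After mixing, C = (0.9410·0.2300 + 0.08320·95.90) / 1.024 = 8.195/1.024 = 8.002 µg/L.
Applying C = C₀e^(−kt): 8.002 × 0.3616 = 2.894 µg/L.

2.89 µg/L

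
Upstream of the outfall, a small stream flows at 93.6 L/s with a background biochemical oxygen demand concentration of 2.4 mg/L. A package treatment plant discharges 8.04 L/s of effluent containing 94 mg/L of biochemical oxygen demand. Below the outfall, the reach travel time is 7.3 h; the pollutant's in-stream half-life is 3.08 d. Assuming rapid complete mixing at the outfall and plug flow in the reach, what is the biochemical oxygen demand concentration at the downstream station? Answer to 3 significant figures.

9.01 mg/L

After mixing, C = (93.60·2.400 + 8.040·94.00) / 101.6 = 980.4/101.6 = 9.646 mg/L.
Half-life 3.08 d → k = ln 2 / 3.08 = 0.2250 d⁻¹.
After decay, C = 9.646 × e^(−kt) = 9.646 × 0.9338 = 9.008 mg/L.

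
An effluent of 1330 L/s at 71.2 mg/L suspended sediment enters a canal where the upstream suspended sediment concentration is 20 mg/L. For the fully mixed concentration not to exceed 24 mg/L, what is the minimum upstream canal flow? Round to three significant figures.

Set C_mix = 24: (Q·20.00 + 1330·71.20) / (Q + 1330) = 24
→ Q = 1330·(71.20 − 24)/(24 − 20.00) = 15690 L/s.

15700 L/s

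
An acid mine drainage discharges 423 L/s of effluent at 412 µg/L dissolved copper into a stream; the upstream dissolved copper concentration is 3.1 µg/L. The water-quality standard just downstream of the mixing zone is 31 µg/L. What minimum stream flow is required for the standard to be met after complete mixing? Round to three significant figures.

Set C_mix = 31: (Q·3.100 + 423.0·412.0) / (Q + 423.0) = 31
→ Q = 423.0·(412.0 − 31)/(31 − 3.100) = 5776 L/s.

5780 L/s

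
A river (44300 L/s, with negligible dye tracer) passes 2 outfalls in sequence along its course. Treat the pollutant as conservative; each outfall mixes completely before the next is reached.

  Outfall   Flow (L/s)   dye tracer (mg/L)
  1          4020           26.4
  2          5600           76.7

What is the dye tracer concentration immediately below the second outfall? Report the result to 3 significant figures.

9.93 mg/L

After outfall 1: Q = 44300 + 4020 = 48320 L/s; C = (44300·0 + 4020·26.40)/48320 = 2.196 mg/L.
After outfall 2: Q = 48320 + 5600 = 53920 L/s; C = (48320·2.196 + 5600·76.70)/53920 = 9.934 mg/L.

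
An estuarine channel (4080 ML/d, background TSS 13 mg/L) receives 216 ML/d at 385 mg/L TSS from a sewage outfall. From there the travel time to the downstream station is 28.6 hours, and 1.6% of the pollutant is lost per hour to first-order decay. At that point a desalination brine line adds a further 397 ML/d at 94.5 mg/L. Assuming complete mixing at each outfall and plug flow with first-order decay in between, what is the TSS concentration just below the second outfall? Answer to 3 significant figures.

26.3 mg/L

Conservation of mass: C = (4080·13.00 + 216.0·385.0) / 4296 = 136200/4296 = 31.70 mg/L; combined flow 4296 ML/d.
1.6%/h lost → k = −ln(1 − 0.016) = 0.01613 h⁻¹.
After decay, C = 31.70 × e^(−kt) = 31.70 × 0.6305 = 19.99 mg/L.
At the second outfall, C = (4296·19.99 + 397.0·94.50) / (4296 + 397.0) = 26.29 mg/L.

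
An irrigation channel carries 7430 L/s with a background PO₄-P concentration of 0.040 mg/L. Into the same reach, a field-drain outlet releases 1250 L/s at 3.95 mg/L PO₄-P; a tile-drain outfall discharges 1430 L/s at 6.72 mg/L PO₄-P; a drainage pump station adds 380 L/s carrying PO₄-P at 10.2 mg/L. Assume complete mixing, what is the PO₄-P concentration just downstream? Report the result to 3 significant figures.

Conservation of mass: C = (7430·0.04000 + 1250·3.950 + 1430·6.720 + 380.0·10.20) / 10490 = 18720/10490 = 1.785 mg/L.

1.78 mg/L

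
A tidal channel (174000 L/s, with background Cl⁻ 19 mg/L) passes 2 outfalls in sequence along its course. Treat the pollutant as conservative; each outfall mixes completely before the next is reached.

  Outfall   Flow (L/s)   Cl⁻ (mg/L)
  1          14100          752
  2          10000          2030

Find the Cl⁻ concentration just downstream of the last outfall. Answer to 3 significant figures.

Below outfall 1: Q → 188100 L/s, C = (174000·19.00 + 14100·752.0)/188100 = 73.95 mg/L.
Below outfall 2: Q → 198100 L/s, C = (188100·73.95 + 10000·2030)/198100 = 172.7 mg/L.

173 mg/L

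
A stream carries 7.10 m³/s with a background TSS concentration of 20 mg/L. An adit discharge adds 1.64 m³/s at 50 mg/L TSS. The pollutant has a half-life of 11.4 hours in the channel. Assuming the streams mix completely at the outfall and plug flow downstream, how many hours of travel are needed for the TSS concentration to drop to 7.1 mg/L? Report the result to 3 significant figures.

21.1 h

After mixing, C = (7.100·20.00 + 1.640·50.00) / 8.740 = 224.0/8.740 = 25.63 mg/L.
Half-life 11.4 h → k = ln 2 / 11.4 = 0.06080 h⁻¹ = 1.459 d⁻¹.
25.63·exp(−k·t) = 7.1 → t = ln(25.63/7.1)/k = 76000 s = 21.11 h.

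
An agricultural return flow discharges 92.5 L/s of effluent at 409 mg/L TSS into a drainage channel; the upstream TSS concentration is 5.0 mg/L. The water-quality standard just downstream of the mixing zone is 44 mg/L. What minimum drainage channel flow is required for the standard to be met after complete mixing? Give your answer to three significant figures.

866 L/s

Set C_mix = 44: (Q·5.000 + 92.50·409.0) / (Q + 92.50) = 44
→ Q = 92.50·(409.0 − 44)/(44 − 5.000) = 865.7 L/s.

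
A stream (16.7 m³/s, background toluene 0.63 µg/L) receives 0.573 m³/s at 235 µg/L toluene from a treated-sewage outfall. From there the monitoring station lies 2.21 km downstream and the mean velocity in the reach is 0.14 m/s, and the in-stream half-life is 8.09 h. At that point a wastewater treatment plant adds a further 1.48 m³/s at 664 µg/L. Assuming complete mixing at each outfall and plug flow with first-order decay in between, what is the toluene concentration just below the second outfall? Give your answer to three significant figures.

Mass balance: C = (16.70·0.6300 + 0.5730·235.0) / 17.27 = 145.2/17.27 = 8.405 µg/L; combined flow 17.27 m³/s.
Travel time t = 2.21·1000 / 0.14 = 15790 s = 4.385 h.
Half-life 8.09 h → k = ln 2 / 8.09 = 0.08568 h⁻¹ = 2.056 d⁻¹.
Applying C = C₀e^(−kt): 8.405 × 0.6868 = 5.772 µg/L.
At the second outfall, C = (17.27·5.772 + 1.480·664.0) / (17.27 + 1.480) = 57.72 µg/L.

57.7 µg/L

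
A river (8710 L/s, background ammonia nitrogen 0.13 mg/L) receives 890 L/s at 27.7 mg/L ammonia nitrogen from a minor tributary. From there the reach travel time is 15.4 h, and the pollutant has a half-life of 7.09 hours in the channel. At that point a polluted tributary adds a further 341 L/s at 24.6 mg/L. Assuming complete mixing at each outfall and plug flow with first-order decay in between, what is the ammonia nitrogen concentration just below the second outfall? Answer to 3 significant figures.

1.42 mg/L

Mixed concentration C = ΣQC/ΣQ = (8710·0.1300 + 890.0·27.70) / 9600 = 25790/9600 = 2.686 mg/L; combined flow 9600 L/s.
Half-life 7.09 h → k = ln 2 / 7.09 = 0.09776 h⁻¹ = 2.346 d⁻¹.
After decay, C = 2.686 × e^(−kt) = 2.686 × 0.2219 = 0.5960 mg/L.
Second outfall: C = (9600·0.5960 + 341.0·24.60)/9941 = 1.419 mg/L.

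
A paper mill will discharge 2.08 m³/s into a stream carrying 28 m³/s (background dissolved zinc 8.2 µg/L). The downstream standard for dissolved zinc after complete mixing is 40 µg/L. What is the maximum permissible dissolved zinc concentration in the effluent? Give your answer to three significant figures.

At the limit, (Qr·Cr + Qe·Cₑ)/(Qr + Qe) = 40:
Cₑ = (30.08·40 − 28.00·8.200) / 2.080 = 468.1 µg/L.

468 µg/L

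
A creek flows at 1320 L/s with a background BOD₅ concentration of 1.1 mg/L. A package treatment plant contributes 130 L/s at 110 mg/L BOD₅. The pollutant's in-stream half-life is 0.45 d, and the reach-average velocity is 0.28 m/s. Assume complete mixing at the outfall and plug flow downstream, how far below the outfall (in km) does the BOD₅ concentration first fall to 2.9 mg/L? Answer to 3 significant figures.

Mixed concentration C = ΣQC/ΣQ = (1320·1.100 + 130.0·110.0) / 1450 = 15750/1450 = 10.86 mg/L.
Half-life 0.45 d → k = ln 2 / 0.45 = 1.540 d⁻¹.
Set 10.86·exp(−k·t) = 2.9 → t = ln(10.86/2.9)/k = 74080 s = 20.58 h.
Distance = v·t = 0.28·74080 = 20740 m = 20.74 km.

20.7 km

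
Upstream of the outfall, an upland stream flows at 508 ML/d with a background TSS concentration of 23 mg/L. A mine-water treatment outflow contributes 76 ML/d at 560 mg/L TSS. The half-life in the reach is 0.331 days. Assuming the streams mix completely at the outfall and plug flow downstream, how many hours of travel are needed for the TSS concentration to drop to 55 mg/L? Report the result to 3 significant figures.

6.01 h

After mixing, C = (508.0·23.00 + 76.00·560.0) / 584.0 = 54240/584.0 = 92.88 mg/L.
Half-life 0.331 d → k = ln 2 / 0.331 = 2.094 d⁻¹.
92.88·exp(−k·t) = 55 → t = ln(92.88/55)/k = 21620 s = 6.006 h.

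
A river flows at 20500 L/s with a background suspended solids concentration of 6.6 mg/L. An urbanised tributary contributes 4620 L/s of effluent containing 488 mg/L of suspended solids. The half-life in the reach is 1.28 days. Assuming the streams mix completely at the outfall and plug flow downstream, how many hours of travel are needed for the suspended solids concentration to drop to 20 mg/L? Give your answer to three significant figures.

Flow-weighted average: C = (20500·6.600 + 4620·488.0) / 25120 = 2390000/25120 = 95.14 mg/L.
Half-life 1.28 d → k = ln 2 / 1.28 = 0.5415 d⁻¹.
95.14·exp(−k·t) = 20 → t = ln(95.14/20)/k = 248800 s = 69.12 h.

69.1 h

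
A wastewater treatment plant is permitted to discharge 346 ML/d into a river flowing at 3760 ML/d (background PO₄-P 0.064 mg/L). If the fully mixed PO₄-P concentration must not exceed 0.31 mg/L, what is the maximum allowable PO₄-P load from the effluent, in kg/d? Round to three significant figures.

1030 kg/d

Mass balance at the limit: 3760·0.06400 + 346.0·Cₑ = 4106·0.31 → Cₑ = 2.983 mg/L.
346.0 ML/d = 4.005 m³/s. Load = 4.005 m³/s × 2.983 g/m³ × 86 400 s/d = 1032 kg/d.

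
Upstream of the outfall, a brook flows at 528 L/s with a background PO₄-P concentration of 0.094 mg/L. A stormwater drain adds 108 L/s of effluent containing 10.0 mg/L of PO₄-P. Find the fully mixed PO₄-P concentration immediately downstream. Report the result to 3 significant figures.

1.78 mg/L

Flow-weighted average: C = (528.0·0.09400 + 108.0·10.00) / 636.0 = 1130/636.0 = 1.776 mg/L.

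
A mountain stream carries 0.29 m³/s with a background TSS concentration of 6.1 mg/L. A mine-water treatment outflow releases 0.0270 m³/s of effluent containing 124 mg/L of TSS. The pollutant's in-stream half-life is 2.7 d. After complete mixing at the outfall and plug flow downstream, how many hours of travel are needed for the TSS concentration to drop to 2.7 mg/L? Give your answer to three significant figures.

Conservation of mass: C = (0.2900·6.100 + 0.02700·124.0) / 0.3170 = 5.117/0.3170 = 16.14 mg/L.
Half-life 2.7 d → k = ln 2 / 2.7 = 0.2567 d⁻¹.
16.14·exp(−k·t) = 2.7 → t = ln(16.14/2.7)/k = 601800 s = 167.2 h.

167 h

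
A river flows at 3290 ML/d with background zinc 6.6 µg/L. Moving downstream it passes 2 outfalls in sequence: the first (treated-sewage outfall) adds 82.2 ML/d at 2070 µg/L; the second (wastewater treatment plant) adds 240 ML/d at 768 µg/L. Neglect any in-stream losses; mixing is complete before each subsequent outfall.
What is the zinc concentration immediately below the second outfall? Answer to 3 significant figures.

Outfall 1: combined Q = 3372 ML/d; C = (3290·6.600 + 82.20·2070)/3372 = 56.90 µg/L.
Outfall 2: combined Q = 3612 ML/d; C = (3372·56.90 + 240.0·768.0)/3612 = 104.1 µg/L.

104 µg/L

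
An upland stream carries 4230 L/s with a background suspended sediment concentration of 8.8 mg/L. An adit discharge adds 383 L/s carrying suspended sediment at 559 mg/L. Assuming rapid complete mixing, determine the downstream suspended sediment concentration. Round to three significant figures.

54.5 mg/L

Conservation of mass: C = (4230·8.800 + 383.0·559.0) / 4613 = 251300/4613 = 54.48 mg/L.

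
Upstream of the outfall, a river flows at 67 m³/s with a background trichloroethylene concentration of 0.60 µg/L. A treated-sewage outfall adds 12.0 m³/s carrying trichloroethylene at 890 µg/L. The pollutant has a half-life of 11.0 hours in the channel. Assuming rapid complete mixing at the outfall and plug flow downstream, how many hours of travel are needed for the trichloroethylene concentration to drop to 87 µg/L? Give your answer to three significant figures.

Conservation of mass: C = (67.00·0.6000 + 12.00·890.0) / 79.00 = 10720/79.00 = 135.7 µg/L.
Half-life 11.0 h → k = ln 2 / 11.0 = 0.06301 h⁻¹ = 1.512 d⁻¹.
135.7·exp(−k·t) = 87 → t = ln(135.7/87)/k = 25400 s = 7.055 h.

7.05 h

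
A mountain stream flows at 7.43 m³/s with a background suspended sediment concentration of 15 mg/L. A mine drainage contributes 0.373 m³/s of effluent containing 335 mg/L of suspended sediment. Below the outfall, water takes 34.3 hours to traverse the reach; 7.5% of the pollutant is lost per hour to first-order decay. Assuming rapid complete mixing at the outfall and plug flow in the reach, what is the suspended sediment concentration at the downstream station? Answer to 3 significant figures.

2.09 mg/L

After mixing, C = (7.430·15.00 + 0.3730·335.0) / 7.803 = 236.4/7.803 = 30.30 mg/L.
7.5%/h lost → k = −ln(1 − 0.075) = 0.07796 h⁻¹.
After decay, C = 30.30 × e^(−kt) = 30.30 × 0.06897 = 2.090 mg/L.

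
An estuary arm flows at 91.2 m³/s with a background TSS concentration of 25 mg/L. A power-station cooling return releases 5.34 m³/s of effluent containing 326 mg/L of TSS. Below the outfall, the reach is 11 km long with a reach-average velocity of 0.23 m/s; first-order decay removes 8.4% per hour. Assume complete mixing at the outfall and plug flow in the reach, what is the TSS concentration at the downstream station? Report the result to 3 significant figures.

After mixing, C = (91.20·25.00 + 5.340·326.0) / 96.54 = 4021/96.54 = 41.65 mg/L.
Travel time t = 11·1000 / 0.23 = 47830 s = 13.29 h.
8.4%/h lost → k = −ln(1 − 0.084) = 0.08774 h⁻¹.
Decay over the reach: 41.65·exp(−kt) = 41.65·0.3117 = 12.98 mg/L.

13.0 mg/L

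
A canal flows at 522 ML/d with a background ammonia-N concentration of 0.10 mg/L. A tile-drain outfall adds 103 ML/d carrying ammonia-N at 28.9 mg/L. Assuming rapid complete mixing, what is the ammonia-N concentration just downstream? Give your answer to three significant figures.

Mass balance: C = (522.0·0.1000 + 103.0·28.90) / 625.0 = 3029/625.0 = 4.846 mg/L.

4.85 mg/L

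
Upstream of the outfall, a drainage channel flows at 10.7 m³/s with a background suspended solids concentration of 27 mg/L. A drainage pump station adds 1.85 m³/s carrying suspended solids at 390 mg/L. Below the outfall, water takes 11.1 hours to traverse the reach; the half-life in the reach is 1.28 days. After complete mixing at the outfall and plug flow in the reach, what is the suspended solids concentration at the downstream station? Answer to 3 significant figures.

62.7 mg/L

After mixing, C = (10.70·27.00 + 1.850·390.0) / 12.55 = 1010/12.55 = 80.51 mg/L.
Half-life 1.28 d → k = ln 2 / 1.28 = 0.5415 d⁻¹.
Decay over the reach: 80.51·exp(−kt) = 80.51·0.7784 = 62.67 mg/L.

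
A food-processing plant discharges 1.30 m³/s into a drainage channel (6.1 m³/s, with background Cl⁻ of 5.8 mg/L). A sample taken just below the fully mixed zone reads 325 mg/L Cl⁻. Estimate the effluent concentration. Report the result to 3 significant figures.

1820 mg/L

Mass balance: 6.100·5.800 + 1.300·Cₑ = 7.400·325.0
→ Cₑ = (7.400·325.0 − 6.100·5.800) / 1.300 = 1823 mg/L.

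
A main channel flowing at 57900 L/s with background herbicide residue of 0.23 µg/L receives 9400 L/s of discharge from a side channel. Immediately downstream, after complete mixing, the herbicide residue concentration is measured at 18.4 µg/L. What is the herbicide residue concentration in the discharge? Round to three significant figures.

130 µg/L

Mass balance: 57900·0.2300 + 9400·Cₑ = 67300·18.40
→ Cₑ = (67300·18.40 − 57900·0.2300) / 9400 = 130.3 µg/L.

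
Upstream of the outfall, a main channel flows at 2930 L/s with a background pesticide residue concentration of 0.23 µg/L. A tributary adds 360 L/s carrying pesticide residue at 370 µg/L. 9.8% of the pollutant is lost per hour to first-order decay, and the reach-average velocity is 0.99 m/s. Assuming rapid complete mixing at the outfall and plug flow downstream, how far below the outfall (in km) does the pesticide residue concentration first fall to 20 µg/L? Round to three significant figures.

Mass balance: C = (2930·0.2300 + 360.0·370.0) / 3290 = 133900/3290 = 40.69 µg/L.
9.8%/h lost → k = −ln(1 − 0.098) = 0.1031 h⁻¹.
Set 40.69·exp(−k·t) = 20 → t = ln(40.69/20)/k = 24790 s = 6.886 h.
Distance = v·t = 0.99·24790 = 24540 m = 24.54 km.

24.5 km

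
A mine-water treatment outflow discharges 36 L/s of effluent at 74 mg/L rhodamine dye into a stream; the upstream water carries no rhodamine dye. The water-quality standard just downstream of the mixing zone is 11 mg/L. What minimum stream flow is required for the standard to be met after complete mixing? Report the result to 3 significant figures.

Set C_mix = 11: (Q·0 + 36.00·74.00) / (Q + 36.00) = 11
→ Q = 36.00·(74.00 − 11)/(11 − 0) = 206.2 L/s.

206 L/s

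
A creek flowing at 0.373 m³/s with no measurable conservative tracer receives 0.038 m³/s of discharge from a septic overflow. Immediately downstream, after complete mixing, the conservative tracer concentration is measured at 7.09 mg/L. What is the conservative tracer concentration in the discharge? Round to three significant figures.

76.7 mg/L

Mass balance: 0.3730·0 + 0.03800·Cₑ = 0.4110·7.090
→ Cₑ = (0.4110·7.090 − 0.3730·0) / 0.03800 = 76.68 mg/L.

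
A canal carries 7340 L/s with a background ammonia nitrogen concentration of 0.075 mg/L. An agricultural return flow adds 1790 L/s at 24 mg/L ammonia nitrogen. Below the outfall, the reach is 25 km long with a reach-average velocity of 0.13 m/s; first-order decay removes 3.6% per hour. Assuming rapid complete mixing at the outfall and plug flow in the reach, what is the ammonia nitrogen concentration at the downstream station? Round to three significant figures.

After mixing, C = (7340·0.07500 + 1790·24.00) / 9130 = 43510/9130 = 4.766 mg/L.
Travel time t = 25·1000 / 0.13 = 192300 s = 53.42 h.
3.6%/h lost → k = −ln(1 − 0.036) = 0.03666 h⁻¹.
First-order decay: C = 4.766·exp(−k·t) = 4.766·0.1411 = 0.6723 mg/L.

0.672 mg/L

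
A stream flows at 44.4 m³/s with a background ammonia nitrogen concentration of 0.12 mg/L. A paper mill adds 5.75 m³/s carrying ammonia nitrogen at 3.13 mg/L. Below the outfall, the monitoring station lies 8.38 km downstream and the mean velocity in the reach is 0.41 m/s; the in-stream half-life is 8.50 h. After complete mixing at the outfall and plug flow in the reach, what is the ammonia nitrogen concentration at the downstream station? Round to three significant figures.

0.293 mg/L

Mass balance: C = (44.40·0.1200 + 5.750·3.130) / 50.15 = 23.33/50.15 = 0.4651 mg/L.
Travel time t = 8.38·1000 / 0.41 = 20440 s = 5.678 h.
Half-life 8.50 h → k = ln 2 / 8.50 = 0.08155 h⁻¹ = 1.957 d⁻¹.
After decay, C = 0.4651 × e^(−kt) = 0.4651 × 0.6294 = 0.2927 mg/L.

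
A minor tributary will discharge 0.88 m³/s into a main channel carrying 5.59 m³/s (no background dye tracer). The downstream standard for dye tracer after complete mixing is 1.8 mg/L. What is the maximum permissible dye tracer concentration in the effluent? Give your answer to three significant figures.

13.2 mg/L

At the limit, (Qr·Cr + Qe·Cₑ)/(Qr + Qe) = 1.8:
Cₑ = (6.470·1.8 − 5.590·0) / 0.8800 = 13.23 mg/L.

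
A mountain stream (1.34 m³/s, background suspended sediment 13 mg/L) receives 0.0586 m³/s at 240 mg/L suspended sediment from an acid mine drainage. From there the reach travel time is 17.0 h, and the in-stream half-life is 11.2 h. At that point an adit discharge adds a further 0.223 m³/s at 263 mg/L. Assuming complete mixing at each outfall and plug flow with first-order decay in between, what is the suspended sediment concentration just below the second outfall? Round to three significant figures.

42.9 mg/L

Mixed concentration C = ΣQC/ΣQ = (1.340·13.00 + 0.05860·240.0) / 1.399 = 31.48/1.399 = 22.51 mg/L; combined flow 1.399 m³/s.
Half-life 11.2 h → k = ln 2 / 11.2 = 0.06189 h⁻¹ = 1.485 d⁻¹.
After decay, C = 22.51 × e^(−kt) = 22.51 × 0.3492 = 7.861 mg/L.
Second outfall: C = (1.399·7.861 + 0.2230·263.0)/1.622 = 42.95 mg/L.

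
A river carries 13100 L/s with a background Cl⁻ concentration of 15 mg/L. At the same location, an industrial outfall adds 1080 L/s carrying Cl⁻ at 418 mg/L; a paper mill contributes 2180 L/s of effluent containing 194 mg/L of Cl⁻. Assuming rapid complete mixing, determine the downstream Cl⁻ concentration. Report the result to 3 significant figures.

65.5 mg/L

Mass balance: C = (13100·15.00 + 1080·418.0 + 2180·194.0) / 16360 = 1071000/16360 = 65.46 mg/L.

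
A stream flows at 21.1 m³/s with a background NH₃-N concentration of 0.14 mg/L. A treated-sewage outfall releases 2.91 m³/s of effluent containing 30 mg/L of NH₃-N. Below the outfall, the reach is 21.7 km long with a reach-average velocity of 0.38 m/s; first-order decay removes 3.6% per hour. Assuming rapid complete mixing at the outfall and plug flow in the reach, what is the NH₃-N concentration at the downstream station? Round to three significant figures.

2.10 mg/L

Flow-weighted average: C = (21.10·0.1400 + 2.910·30.00) / 24.01 = 90.25/24.01 = 3.759 mg/L.
Travel time t = 21.7·1000 / 0.38 = 57110 s = 15.86 h.
3.6%/h lost → k = −ln(1 − 0.036) = 0.03666 h⁻¹.
First-order decay: C = 3.759·exp(−k·t) = 3.759·0.5590 = 2.101 mg/L.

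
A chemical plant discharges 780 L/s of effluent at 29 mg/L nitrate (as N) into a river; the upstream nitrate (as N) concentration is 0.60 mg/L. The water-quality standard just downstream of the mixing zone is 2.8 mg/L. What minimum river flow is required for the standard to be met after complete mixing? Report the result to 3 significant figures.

9290 L/s

Set C_mix = 2.8: (Q·0.6000 + 780.0·29.00) / (Q + 780.0) = 2.8
→ Q = 780.0·(29.00 − 2.8)/(2.8 − 0.6000) = 9289 L/s.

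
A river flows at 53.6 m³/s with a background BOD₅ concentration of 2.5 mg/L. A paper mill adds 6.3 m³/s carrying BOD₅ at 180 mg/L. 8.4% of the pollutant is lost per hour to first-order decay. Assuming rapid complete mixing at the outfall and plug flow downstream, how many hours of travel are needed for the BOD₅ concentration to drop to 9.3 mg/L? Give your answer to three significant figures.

Flow-weighted average: C = (53.60·2.500 + 6.300·180.0) / 59.90 = 1268/59.90 = 21.17 mg/L.
8.4%/h lost → k = −ln(1 − 0.084) = 0.08774 h⁻¹.
21.17·exp(−k·t) = 9.3 → t = ln(21.17/9.3)/k = 33750 s = 9.374 h.

9.37 h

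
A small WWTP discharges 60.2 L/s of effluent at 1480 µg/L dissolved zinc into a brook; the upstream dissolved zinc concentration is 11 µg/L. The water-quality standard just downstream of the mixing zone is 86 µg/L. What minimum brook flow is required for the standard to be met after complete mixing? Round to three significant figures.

Set C_mix = 86: (Q·11.00 + 60.20·1480) / (Q + 60.20) = 86
→ Q = 60.20·(1480 − 86)/(86 − 11.00) = 1119 L/s.

1120 L/s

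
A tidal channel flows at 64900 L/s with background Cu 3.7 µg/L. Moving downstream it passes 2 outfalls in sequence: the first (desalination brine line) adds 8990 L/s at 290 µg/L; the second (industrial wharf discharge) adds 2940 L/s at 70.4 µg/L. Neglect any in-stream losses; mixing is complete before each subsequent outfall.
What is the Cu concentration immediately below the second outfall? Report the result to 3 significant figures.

Below outfall 1: Q → 73890 L/s, C = (64900·3.700 + 8990·290.0)/73890 = 38.53 µg/L.
Below outfall 2: Q → 76830 L/s, C = (73890·38.53 + 2940·70.40)/76830 = 39.75 µg/L.

39.8 µg/L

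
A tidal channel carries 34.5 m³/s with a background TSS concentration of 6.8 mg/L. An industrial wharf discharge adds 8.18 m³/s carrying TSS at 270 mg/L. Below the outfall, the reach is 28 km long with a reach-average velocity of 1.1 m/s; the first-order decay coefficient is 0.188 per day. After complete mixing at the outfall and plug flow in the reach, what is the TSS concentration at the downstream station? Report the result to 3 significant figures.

54.2 mg/L

Mixed concentration C = ΣQC/ΣQ = (34.50·6.800 + 8.180·270.0) / 42.68 = 2443/42.68 = 57.24 mg/L.
Travel time t = 28·1000 / 1.1 = 25450 s = 7.071 h.
Decay over the reach: 57.24·exp(−kt) = 57.24·0.9461 = 54.16 mg/L.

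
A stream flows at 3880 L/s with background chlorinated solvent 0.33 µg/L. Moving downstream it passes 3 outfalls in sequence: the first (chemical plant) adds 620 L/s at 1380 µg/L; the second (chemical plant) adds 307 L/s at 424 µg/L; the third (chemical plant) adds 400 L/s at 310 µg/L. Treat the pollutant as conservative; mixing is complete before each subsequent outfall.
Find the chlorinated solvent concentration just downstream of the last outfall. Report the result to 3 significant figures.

Below outfall 1: Q → 4500 L/s, C = (3880·0.3300 + 620.0·1380)/4500 = 190.4 µg/L.
Below outfall 2: Q → 4807 L/s, C = (4500·190.4 + 307.0·424.0)/4807 = 205.3 µg/L.
Below outfall 3: Q → 5207 L/s, C = (4807·205.3 + 400.0·310.0)/5207 = 213.4 µg/L.

213 µg/L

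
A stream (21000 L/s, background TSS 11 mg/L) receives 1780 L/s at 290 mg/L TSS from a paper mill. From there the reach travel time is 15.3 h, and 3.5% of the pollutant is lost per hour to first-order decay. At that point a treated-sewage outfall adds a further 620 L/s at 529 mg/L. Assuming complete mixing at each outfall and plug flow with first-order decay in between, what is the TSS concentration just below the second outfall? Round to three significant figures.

Conservation of mass: C = (21000·11.00 + 1780·290.0) / 22780 = 747200/22780 = 32.80 mg/L; combined flow 22780 L/s.
3.5%/h lost → k = −ln(1 − 0.035) = 0.03563 h⁻¹.
First-order decay: C = 32.80·exp(−k·t) = 32.80·0.5798 = 19.02 mg/L.
At the second outfall, C = (22780·19.02 + 620.0·529.0) / (22780 + 620.0) = 32.53 mg/L.

32.5 mg/L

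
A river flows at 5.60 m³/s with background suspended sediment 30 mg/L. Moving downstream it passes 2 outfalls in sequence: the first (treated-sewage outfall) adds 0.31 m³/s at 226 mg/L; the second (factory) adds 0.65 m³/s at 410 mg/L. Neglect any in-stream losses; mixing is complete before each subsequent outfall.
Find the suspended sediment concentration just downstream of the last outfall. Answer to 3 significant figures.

76.9 mg/L

Below outfall 1: Q → 5.910 m³/s, C = (5.600·30.00 + 0.3100·226.0)/5.910 = 40.28 mg/L.
Below outfall 2: Q → 6.560 m³/s, C = (5.910·40.28 + 0.6500·410.0)/6.560 = 76.91 mg/L.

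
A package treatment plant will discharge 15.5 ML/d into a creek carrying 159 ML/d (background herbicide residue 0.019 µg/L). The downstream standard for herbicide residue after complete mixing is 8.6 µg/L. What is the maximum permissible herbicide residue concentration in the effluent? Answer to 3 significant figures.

96.6 µg/L

At the limit, (Qr·Cr + Qe·Cₑ)/(Qr + Qe) = 8.6:
Cₑ = (174.5·8.6 − 159.0·0.01900) / 15.50 = 96.62 µg/L.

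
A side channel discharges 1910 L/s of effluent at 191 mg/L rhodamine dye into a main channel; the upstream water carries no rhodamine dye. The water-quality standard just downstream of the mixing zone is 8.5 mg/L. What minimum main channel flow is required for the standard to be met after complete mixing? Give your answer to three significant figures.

41000 L/s

Set C_mix = 8.5: (Q·0 + 1910·191.0) / (Q + 1910) = 8.5
→ Q = 1910·(191.0 − 8.5)/(8.5 − 0) = 41010 L/s.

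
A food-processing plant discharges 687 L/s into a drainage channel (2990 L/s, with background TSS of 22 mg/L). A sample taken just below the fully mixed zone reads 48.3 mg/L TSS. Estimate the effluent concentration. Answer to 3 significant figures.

163 mg/L

Mass balance: 2990·22.00 + 687.0·Cₑ = 3677·48.30
→ Cₑ = (3677·48.30 − 2990·22.00) / 687.0 = 162.8 mg/L.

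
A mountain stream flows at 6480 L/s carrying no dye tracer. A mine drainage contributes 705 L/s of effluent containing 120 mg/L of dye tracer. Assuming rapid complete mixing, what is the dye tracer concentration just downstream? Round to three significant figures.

11.8 mg/L

Mass balance: C = (6480·0 + 705.0·120.0) / 7185 = 84600/7185 = 11.77 mg/L.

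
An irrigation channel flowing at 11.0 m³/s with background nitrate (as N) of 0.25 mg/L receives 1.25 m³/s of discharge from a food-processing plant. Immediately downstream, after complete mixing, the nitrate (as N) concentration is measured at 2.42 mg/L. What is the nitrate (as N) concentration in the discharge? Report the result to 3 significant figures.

21.5 mg/L

Mass balance: 11.00·0.2500 + 1.250·Cₑ = 12.25·2.420
→ Cₑ = (12.25·2.420 − 11.00·0.2500) / 1.250 = 21.52 mg/L.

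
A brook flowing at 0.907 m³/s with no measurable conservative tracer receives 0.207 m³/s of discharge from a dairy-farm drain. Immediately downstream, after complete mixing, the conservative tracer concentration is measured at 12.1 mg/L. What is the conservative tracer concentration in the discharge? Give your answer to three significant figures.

65.1 mg/L

Mass balance: 0.9070·0 + 0.2070·Cₑ = 1.114·12.10
→ Cₑ = (1.114·12.10 − 0.9070·0) / 0.2070 = 65.12 mg/L.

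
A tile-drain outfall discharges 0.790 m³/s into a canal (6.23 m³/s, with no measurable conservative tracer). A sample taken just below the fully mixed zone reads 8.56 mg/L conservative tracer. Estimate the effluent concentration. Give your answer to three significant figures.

Mass balance: 6.230·0 + 0.7900·Cₑ = 7.020·8.560
→ Cₑ = (7.020·8.560 − 6.230·0) / 0.7900 = 76.06 mg/L.

76.1 mg/L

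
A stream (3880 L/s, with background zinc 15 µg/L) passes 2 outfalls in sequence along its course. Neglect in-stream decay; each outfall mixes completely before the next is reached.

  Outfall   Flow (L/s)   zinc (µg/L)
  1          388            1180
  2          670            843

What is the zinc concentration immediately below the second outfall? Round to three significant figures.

219 µg/L

Outfall 1: combined Q = 4268 L/s; C = (3880·15.00 + 388.0·1180)/4268 = 120.9 µg/L.
Outfall 2: combined Q = 4938 L/s; C = (4268·120.9 + 670.0·843.0)/4938 = 218.9 µg/L.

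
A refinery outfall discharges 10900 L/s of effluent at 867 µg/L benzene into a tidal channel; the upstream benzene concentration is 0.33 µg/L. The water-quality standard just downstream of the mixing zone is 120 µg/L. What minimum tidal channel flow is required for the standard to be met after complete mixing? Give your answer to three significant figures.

68000 L/s

Set C_mix = 120: (Q·0.3300 + 10900·867.0) / (Q + 10900) = 120
→ Q = 10900·(867.0 − 120)/(120 − 0.3300) = 68040 L/s.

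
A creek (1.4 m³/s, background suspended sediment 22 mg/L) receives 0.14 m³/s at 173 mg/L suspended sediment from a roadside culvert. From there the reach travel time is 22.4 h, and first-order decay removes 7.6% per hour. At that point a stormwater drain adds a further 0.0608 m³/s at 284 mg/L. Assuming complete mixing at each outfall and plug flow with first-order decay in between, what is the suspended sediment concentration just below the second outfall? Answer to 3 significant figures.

16.6 mg/L

After mixing, C = (1.400·22.00 + 0.1400·173.0) / 1.540 = 55.02/1.540 = 35.73 mg/L; combined flow 1.540 m³/s.
7.6%/h lost → k = −ln(1 − 0.076) = 0.07904 h⁻¹.
First-order decay: C = 35.73·exp(−k·t) = 35.73·0.1702 = 6.082 mg/L.
Second outfall: C = (1.540·6.082 + 0.06080·284.0)/1.601 = 16.64 mg/L.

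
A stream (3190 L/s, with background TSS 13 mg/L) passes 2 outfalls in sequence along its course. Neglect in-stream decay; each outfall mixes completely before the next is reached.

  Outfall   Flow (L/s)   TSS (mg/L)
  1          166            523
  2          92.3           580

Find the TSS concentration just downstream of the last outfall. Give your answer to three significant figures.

52.7 mg/L

Below outfall 1: Q → 3356 L/s, C = (3190·13.00 + 166.0·523.0)/3356 = 38.23 mg/L.
Below outfall 2: Q → 3448 L/s, C = (3356·38.23 + 92.30·580.0)/3448 = 52.73 mg/L.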